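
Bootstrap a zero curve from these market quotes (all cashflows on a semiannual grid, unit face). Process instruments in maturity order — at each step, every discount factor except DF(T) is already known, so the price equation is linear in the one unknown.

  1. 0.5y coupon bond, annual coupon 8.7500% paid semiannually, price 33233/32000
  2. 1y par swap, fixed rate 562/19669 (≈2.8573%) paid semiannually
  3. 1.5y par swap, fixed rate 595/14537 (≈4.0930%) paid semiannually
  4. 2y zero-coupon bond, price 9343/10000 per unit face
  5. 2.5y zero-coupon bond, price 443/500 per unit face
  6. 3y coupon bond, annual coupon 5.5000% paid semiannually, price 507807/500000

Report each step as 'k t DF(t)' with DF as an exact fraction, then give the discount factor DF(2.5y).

step 1 [0.5y] bond c/2=7/160: DF=(33233/32000 − 7/160·(0))/(1+7/160) = 199/200 ≈ 0.995000
step 2 [1y] swap r/2=281/19669: DF=(1 − 281/19669·(0.995000))/(1+281/19669) = 9719/10000 ≈ 0.971900
step 3 [1.5y] swap r/2=595/29074: DF=(1 − 595/29074·(0.995000+0.971900))/(1+595/29074) = 1881/2000 ≈ 0.940500
step 4 [2y] zero: DF = P = 9343/10000 ≈ 0.934300
step 5 [2.5y] zero: DF = P = 443/500 ≈ 0.886000
step 6 [3y] bond c/2=11/400: DF=(507807/500000 − 11/400·(0.995000+0.971900+0.940500+0.934300+0.886000))/(1+11/400) = 8619/10000 ≈ 0.861900

1 1/2 199/200
2 1 9719/10000
3 3/2 1881/2000
4 2 9343/10000
5 5/2 443/500
6 3 8619/10000
DF(2.5y) = 443/500 ≈ 0.886000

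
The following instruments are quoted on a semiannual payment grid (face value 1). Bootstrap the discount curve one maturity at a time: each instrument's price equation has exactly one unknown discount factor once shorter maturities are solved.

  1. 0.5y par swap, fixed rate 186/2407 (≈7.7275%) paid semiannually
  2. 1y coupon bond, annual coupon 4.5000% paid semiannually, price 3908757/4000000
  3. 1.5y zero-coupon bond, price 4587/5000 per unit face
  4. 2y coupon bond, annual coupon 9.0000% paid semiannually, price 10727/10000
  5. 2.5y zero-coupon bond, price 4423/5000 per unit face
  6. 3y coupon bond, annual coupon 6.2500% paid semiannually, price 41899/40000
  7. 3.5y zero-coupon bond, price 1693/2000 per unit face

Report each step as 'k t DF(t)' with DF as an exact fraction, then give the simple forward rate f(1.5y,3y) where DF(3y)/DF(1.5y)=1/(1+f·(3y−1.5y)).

step 1 [0.5y] swap r/2=93/2407: DF=(1 − 93/2407·(0))/(1+93/2407) = 2407/2500 ≈ 0.962800
step 2 [1y] bond c/2=9/400: DF=(3908757/4000000 − 9/400·(0.962800))/(1+9/400) = 1869/2000 ≈ 0.934500
step 3 [1.5y] zero: DF = P = 4587/5000 ≈ 0.917400
step 4 [2y] bond c/2=9/200: DF=(10727/10000 − 9/200·(0.962800+0.934500+0.917400))/(1+9/200) = 9053/10000 ≈ 0.905300
step 5 [2.5y] zero: DF = P = 4423/5000 ≈ 0.884600
step 6 [3y] bond c/2=1/32: DF=(41899/40000 − 1/32·(0.962800+0.934500+0.917400+0.905300+0.884600))/(1+1/32) = 4381/5000 ≈ 0.876200
step 7 [3.5y] zero: DF = P = 1693/2000 ≈ 0.846500

1 1/2 2407/2500
2 1 1869/2000
3 3/2 4587/5000
4 2 9053/10000
5 5/2 4423/5000
6 3 4381/5000
7 7/2 1693/2000
f(1.5y,3y) = ((4587/5000)/(4381/5000) − 1)/(3/2) = 412/13143 ≈ 3.1347%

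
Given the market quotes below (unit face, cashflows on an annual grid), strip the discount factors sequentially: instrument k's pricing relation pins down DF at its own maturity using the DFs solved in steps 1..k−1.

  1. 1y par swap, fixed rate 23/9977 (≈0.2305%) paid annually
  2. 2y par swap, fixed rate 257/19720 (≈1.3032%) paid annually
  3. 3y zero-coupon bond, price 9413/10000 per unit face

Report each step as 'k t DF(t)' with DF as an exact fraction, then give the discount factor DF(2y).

1 1 9977/10000
2 2 9743/10000
3 3 9413/10000
DF(2y) = 9743/10000 ≈ 0.974300

step 1 [1y] swap r/1=23/9977: DF=(1 − 23/9977·(0))/(1+23/9977) = 9977/10000 ≈ 0.997700
step 2 [2y] swap r/1=257/19720: DF=(1 − 257/19720·(0.997700))/(1+257/19720) = 9743/10000 ≈ 0.974300
step 3 [3y] zero: DF = P = 9413/10000 ≈ 0.941300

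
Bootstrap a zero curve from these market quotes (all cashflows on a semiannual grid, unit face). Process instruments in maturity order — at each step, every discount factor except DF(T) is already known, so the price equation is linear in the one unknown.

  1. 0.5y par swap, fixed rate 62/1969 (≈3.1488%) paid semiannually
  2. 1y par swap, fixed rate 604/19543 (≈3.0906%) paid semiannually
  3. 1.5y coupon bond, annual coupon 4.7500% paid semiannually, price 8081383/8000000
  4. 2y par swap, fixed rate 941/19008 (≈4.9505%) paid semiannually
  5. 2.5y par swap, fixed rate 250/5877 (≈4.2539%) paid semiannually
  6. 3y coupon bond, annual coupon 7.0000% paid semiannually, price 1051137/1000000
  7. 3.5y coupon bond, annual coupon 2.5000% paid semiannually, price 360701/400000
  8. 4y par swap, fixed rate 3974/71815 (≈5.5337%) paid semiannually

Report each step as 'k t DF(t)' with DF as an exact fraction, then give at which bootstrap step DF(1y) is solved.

1 1/2 1969/2000
2 1 4849/5000
3 3/2 4707/5000
4 2 9059/10000
5 5/2 9/10
6 3 4283/5000
7 7/2 411/500
8 4 8013/10000
DF(1y) is solved at step 2

step 1 [0.5y] swap r/2=31/1969: DF=(1 − 31/1969·(0))/(1+31/1969) = 1969/2000 ≈ 0.984500
step 2 [1y] swap r/2=302/19543: DF=(1 − 302/19543·(0.984500))/(1+302/19543) = 4849/5000 ≈ 0.969800
step 3 [1.5y] bond c/2=19/800: DF=(8081383/8000000 − 19/800·(0.984500+0.969800))/(1+19/800) = 4707/5000 ≈ 0.941400
step 4 [2y] swap r/2=941/38016: DF=(1 − 941/38016·(0.984500+0.969800+0.941400))/(1+941/38016) = 9059/10000 ≈ 0.905900
step 5 [2.5y] swap r/2=125/5877: DF=(1 − 125/5877·(0.984500+0.969800+0.941400+0.905900))/(1+125/5877) = 9/10 ≈ 0.900000
step 6 [3y] bond c/2=7/200: DF=(1051137/1000000 − 7/200·(0.984500+0.969800+0.941400+0.905900+0.900000))/(1+7/200) = 4283/5000 ≈ 0.856600
step 7 [3.5y] bond c/2=1/80: DF=(360701/400000 − 1/80·(0.984500+0.969800+0.941400+0.905900+0.900000+0.856600))/(1+1/80) = 411/500 ≈ 0.822000
step 8 [4y] swap r/2=1987/71815: DF=(1 − 1987/71815·(0.984500+0.969800+0.941400+0.905900+0.900000+0.856600+0.822000))/(1+1987/71815) = 8013/10000 ≈ 0.801300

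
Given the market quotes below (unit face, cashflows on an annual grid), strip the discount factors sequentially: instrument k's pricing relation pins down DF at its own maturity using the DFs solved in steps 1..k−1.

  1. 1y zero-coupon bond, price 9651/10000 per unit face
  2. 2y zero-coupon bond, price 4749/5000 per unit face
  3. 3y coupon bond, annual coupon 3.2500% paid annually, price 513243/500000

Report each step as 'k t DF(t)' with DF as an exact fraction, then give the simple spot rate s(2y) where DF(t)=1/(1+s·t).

1 1 9651/10000
2 2 4749/5000
3 3 9339/10000
s(2y) = (1/(4749/5000) − 1)/(2) = 251/9498 ≈ 2.6427%

step 1 [1y] zero: DF = P = 9651/10000 ≈ 0.965100
step 2 [2y] zero: DF = P = 4749/5000 ≈ 0.949800
step 3 [3y] bond c/1=13/400: DF=(513243/500000 − 13/400·(0.965100+0.949800))/(1+13/400) = 9339/10000 ≈ 0.933900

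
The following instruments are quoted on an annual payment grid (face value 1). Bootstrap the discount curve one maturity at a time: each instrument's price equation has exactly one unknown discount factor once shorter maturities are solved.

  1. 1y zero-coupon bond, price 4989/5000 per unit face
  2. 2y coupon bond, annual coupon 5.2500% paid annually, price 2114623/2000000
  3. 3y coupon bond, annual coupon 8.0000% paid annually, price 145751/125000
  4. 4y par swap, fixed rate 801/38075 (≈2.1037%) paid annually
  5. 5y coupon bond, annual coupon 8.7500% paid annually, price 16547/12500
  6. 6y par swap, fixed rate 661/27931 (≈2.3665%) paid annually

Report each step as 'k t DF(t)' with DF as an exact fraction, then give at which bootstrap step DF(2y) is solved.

step 1 [1y] zero: DF = P = 4989/5000 ≈ 0.997800
step 2 [2y] bond c/1=21/400: DF=(2114623/2000000 − 21/400·(0.997800))/(1+21/400) = 2387/2500 ≈ 0.954800
step 3 [3y] bond c/1=2/25: DF=(145751/125000 − 2/25·(0.997800+0.954800))/(1+2/25) = 187/200 ≈ 0.935000
step 4 [4y] swap r/1=801/38075: DF=(1 − 801/38075·(0.997800+0.954800+0.935000))/(1+801/38075) = 9199/10000 ≈ 0.919900
step 5 [5y] bond c/1=7/80: DF=(16547/12500 − 7/80·(0.997800+0.954800+0.935000+0.919900))/(1+7/80) = 9109/10000 ≈ 0.910900
step 6 [6y] swap r/1=661/27931: DF=(1 − 661/27931·(0.997800+0.954800+0.935000+0.919900+0.910900))/(1+661/27931) = 4339/5000 ≈ 0.867800

1 1 4989/5000
2 2 2387/2500
3 3 187/200
4 4 9199/10000
5 5 9109/10000
6 6 4339/5000
DF(2y) is solved at step 2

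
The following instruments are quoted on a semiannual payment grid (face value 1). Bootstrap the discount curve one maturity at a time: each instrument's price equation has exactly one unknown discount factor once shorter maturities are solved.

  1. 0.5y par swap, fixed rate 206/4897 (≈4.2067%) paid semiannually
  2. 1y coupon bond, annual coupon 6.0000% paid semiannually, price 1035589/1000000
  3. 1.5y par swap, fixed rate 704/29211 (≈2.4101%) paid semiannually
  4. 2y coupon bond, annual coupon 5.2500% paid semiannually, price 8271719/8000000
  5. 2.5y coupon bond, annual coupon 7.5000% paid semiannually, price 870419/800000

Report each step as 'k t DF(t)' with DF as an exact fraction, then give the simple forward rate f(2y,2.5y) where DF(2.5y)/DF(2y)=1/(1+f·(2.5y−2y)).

1 1/2 4897/5000
2 1 9769/10000
3 3/2 603/625
4 2 583/625
5 5/2 4547/5000
f(2y,2.5y) = ((583/625)/(4547/5000) − 1)/(1/2) = 234/4547 ≈ 5.1463%

step 1 [0.5y] swap r/2=103/4897: DF=(1 − 103/4897·(0))/(1+103/4897) = 4897/5000 ≈ 0.979400
step 2 [1y] bond c/2=3/100: DF=(1035589/1000000 − 3/100·(0.979400))/(1+3/100) = 9769/10000 ≈ 0.976900
step 3 [1.5y] swap r/2=352/29211: DF=(1 − 352/29211·(0.979400+0.976900))/(1+352/29211) = 603/625 ≈ 0.964800
step 4 [2y] bond c/2=21/800: DF=(8271719/8000000 − 21/800·(0.979400+0.976900+0.964800))/(1+21/800) = 583/625 ≈ 0.932800
step 5 [2.5y] bond c/2=3/80: DF=(870419/800000 − 3/80·(0.979400+0.976900+0.964800+0.932800))/(1+3/80) = 4547/5000 ≈ 0.909400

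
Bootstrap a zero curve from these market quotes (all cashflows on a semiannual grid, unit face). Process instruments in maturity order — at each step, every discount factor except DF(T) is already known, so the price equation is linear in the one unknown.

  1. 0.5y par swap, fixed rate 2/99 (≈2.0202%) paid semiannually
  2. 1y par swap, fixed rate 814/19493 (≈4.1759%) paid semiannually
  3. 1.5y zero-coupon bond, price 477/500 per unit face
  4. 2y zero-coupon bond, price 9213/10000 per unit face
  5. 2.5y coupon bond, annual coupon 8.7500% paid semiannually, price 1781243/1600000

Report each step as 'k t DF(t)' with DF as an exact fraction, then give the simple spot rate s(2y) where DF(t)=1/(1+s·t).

1 1/2 99/100
2 1 9593/10000
3 3/2 477/500
4 2 9213/10000
5 5/2 9063/10000
s(2y) = (1/(9213/10000) − 1)/(2) = 787/18426 ≈ 4.2711%

step 1 [0.5y] swap r/2=1/99: DF=(1 − 1/99·(0))/(1+1/99) = 99/100 ≈ 0.990000
step 2 [1y] swap r/2=407/19493: DF=(1 − 407/19493·(0.990000))/(1+407/19493) = 9593/10000 ≈ 0.959300
step 3 [1.5y] zero: DF = P = 477/500 ≈ 0.954000
step 4 [2y] zero: DF = P = 9213/10000 ≈ 0.921300
step 5 [2.5y] bond c/2=7/160: DF=(1781243/1600000 − 7/160·(0.990000+0.959300+0.954000+0.921300))/(1+7/160) = 9063/10000 ≈ 0.906300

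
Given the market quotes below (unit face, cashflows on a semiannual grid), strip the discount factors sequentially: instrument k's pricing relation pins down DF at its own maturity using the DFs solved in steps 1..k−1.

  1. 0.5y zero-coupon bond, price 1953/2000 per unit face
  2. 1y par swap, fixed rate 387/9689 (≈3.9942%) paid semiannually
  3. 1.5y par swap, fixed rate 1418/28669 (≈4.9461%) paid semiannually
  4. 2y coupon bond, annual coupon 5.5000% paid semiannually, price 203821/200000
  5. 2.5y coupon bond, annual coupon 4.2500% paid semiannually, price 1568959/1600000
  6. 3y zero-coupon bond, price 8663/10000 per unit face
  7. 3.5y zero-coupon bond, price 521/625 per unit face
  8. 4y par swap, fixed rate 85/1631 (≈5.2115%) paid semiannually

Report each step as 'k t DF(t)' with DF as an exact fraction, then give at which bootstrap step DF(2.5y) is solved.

step 1 [0.5y] zero: DF = P = 1953/2000 ≈ 0.976500
step 2 [1y] swap r/2=387/19378: DF=(1 − 387/19378·(0.976500))/(1+387/19378) = 9613/10000 ≈ 0.961300
step 3 [1.5y] swap r/2=709/28669: DF=(1 − 709/28669·(0.976500+0.961300))/(1+709/28669) = 9291/10000 ≈ 0.929100
step 4 [2y] bond c/2=11/400: DF=(203821/200000 − 11/400·(0.976500+0.961300+0.929100))/(1+11/400) = 9151/10000 ≈ 0.915100
step 5 [2.5y] bond c/2=17/800: DF=(1568959/1600000 − 17/800·(0.976500+0.961300+0.929100+0.915100))/(1+17/800) = 1763/2000 ≈ 0.881500
step 6 [3y] zero: DF = P = 8663/10000 ≈ 0.866300
step 7 [3.5y] zero: DF = P = 521/625 ≈ 0.833600
step 8 [4y] swap r/2=85/3262: DF=(1 − 85/3262·(0.976500+0.961300+0.929100+0.915100+0.881500+0.866300+0.833600))/(1+85/3262) = 813/1000 ≈ 0.813000

1 1/2 1953/2000
2 1 9613/10000
3 3/2 9291/10000
4 2 9151/10000
5 5/2 1763/2000
6 3 8663/10000
7 7/2 521/625
8 4 813/1000
DF(2.5y) is solved at step 5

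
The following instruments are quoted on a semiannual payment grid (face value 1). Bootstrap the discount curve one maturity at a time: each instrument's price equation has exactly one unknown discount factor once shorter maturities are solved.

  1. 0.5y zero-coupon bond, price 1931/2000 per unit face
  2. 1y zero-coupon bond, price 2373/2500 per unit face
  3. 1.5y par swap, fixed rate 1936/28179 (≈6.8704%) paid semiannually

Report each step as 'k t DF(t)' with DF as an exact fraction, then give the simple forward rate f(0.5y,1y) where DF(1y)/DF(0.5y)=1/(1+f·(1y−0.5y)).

1 1/2 1931/2000
2 1 2373/2500
3 3/2 1129/1250
f(0.5y,1y) = ((1931/2000)/(2373/2500) − 1)/(1/2) = 163/4746 ≈ 3.4345%

step 1 [0.5y] zero: DF = P = 1931/2000 ≈ 0.965500
step 2 [1y] zero: DF = P = 2373/2500 ≈ 0.949200
step 3 [1.5y] swap r/2=968/28179: DF=(1 − 968/28179·(0.965500+0.949200))/(1+968/28179) = 1129/1250 ≈ 0.903200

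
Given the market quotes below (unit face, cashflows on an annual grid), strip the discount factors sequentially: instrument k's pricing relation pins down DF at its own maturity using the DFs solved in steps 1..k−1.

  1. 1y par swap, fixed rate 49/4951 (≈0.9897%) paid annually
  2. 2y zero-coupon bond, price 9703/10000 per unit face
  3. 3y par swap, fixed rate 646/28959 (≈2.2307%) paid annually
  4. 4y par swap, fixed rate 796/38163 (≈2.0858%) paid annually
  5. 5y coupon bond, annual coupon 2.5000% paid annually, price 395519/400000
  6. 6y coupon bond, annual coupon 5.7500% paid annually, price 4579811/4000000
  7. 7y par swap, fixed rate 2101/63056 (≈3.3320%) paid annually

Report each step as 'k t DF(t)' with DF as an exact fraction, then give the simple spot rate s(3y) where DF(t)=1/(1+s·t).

1 1 4951/5000
2 2 9703/10000
3 3 4677/5000
4 4 2301/2500
5 5 2179/2500
6 6 4139/5000
7 7 7899/10000
s(3y) = (1/(4677/5000) − 1)/(3) = 323/14031 ≈ 2.3020%

step 1 [1y] swap r/1=49/4951: DF=(1 − 49/4951·(0))/(1+49/4951) = 4951/5000 ≈ 0.990200
step 2 [2y] zero: DF = P = 9703/10000 ≈ 0.970300
step 3 [3y] swap r/1=646/28959: DF=(1 − 646/28959·(0.990200+0.970300))/(1+646/28959) = 4677/5000 ≈ 0.935400
step 4 [4y] swap r/1=796/38163: DF=(1 − 796/38163·(0.990200+0.970300+0.935400))/(1+796/38163) = 2301/2500 ≈ 0.920400
step 5 [5y] bond c/1=1/40: DF=(395519/400000 − 1/40·(0.990200+0.970300+0.935400+0.920400))/(1+1/40) = 2179/2500 ≈ 0.871600
step 6 [6y] bond c/1=23/400: DF=(4579811/4000000 − 23/400·(0.990200+0.970300+0.935400+0.920400+0.871600))/(1+23/400) = 4139/5000 ≈ 0.827800
step 7 [7y] swap r/1=2101/63056: DF=(1 − 2101/63056·(0.990200+0.970300+0.935400+0.920400+0.871600+0.827800))/(1+2101/63056) = 7899/10000 ≈ 0.789900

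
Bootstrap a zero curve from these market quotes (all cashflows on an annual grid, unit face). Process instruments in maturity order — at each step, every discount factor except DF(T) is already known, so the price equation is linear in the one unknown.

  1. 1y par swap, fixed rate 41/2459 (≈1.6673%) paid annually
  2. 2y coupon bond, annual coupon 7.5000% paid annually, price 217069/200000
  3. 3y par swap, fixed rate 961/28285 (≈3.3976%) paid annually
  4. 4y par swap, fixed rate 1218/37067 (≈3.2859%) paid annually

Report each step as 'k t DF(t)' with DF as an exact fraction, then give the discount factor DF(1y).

step 1 [1y] swap r/1=41/2459: DF=(1 − 41/2459·(0))/(1+41/2459) = 2459/2500 ≈ 0.983600
step 2 [2y] bond c/1=3/40: DF=(217069/200000 − 3/40·(0.983600))/(1+3/40) = 941/1000 ≈ 0.941000
step 3 [3y] swap r/1=961/28285: DF=(1 − 961/28285·(0.983600+0.941000))/(1+961/28285) = 9039/10000 ≈ 0.903900
step 4 [4y] swap r/1=1218/37067: DF=(1 − 1218/37067·(0.983600+0.941000+0.903900))/(1+1218/37067) = 4391/5000 ≈ 0.878200

1 1 2459/2500
2 2 941/1000
3 3 9039/10000
4 4 4391/5000
DF(1y) = 2459/2500 ≈ 0.983600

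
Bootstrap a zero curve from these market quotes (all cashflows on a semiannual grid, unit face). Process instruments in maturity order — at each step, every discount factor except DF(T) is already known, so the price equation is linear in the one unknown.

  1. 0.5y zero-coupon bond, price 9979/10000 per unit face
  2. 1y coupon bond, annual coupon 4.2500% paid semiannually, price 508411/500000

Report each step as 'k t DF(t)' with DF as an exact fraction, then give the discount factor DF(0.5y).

1 1/2 9979/10000
2 1 9749/10000
DF(0.5y) = 9979/10000 ≈ 0.997900

step 1 [0.5y] zero: DF = P = 9979/10000 ≈ 0.997900
step 2 [1y] bond c/2=17/800: DF=(508411/500000 − 17/800·(0.997900))/(1+17/800) = 9749/10000 ≈ 0.974900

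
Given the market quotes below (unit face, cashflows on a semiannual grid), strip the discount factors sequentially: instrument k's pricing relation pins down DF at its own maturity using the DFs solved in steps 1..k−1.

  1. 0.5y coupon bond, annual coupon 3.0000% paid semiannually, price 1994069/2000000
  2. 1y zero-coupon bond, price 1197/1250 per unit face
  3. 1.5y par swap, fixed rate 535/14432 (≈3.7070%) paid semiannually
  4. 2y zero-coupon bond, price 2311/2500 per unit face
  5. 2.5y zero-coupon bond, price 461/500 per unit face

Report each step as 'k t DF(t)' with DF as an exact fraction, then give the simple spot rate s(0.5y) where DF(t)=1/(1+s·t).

1 1/2 9823/10000
2 1 1197/1250
3 3/2 1893/2000
4 2 2311/2500
5 5/2 461/500
s(0.5y) = (1/(9823/10000) − 1)/(1/2) = 354/9823 ≈ 3.6038%

step 1 [0.5y] bond c/2=3/200: DF=(1994069/2000000 − 3/200·(0))/(1+3/200) = 9823/10000 ≈ 0.982300
step 2 [1y] zero: DF = P = 1197/1250 ≈ 0.957600
step 3 [1.5y] swap r/2=535/28864: DF=(1 − 535/28864·(0.982300+0.957600))/(1+535/28864) = 1893/2000 ≈ 0.946500
step 4 [2y] zero: DF = P = 2311/2500 ≈ 0.924400
step 5 [2.5y] zero: DF = P = 461/500 ≈ 0.922000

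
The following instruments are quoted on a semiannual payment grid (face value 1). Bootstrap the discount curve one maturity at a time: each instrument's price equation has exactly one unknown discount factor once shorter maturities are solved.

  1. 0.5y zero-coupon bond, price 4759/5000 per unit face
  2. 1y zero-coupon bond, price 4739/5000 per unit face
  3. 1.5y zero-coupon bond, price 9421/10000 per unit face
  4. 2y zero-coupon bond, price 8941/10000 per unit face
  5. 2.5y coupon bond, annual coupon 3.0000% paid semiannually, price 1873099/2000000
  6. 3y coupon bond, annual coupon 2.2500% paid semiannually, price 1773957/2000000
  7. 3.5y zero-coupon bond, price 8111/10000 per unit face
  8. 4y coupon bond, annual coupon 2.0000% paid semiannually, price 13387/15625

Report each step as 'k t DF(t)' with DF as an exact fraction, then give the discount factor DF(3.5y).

1 1/2 4759/5000
2 1 4739/5000
3 3/2 9421/10000
4 2 8941/10000
5 5/2 347/400
6 3 8259/10000
7 7/2 8111/10000
8 4 1573/2000
DF(3.5y) = 8111/10000 ≈ 0.811100

step 1 [0.5y] zero: DF = P = 4759/5000 ≈ 0.951800
step 2 [1y] zero: DF = P = 4739/5000 ≈ 0.947800
step 3 [1.5y] zero: DF = P = 9421/10000 ≈ 0.942100
step 4 [2y] zero: DF = P = 8941/10000 ≈ 0.894100
step 5 [2.5y] bond c/2=3/200: DF=(1873099/2000000 − 3/200·(0.951800+0.947800+0.942100+0.894100))/(1+3/200) = 347/400 ≈ 0.867500
step 6 [3y] bond c/2=9/800: DF=(1773957/2000000 − 9/800·(0.951800+0.947800+0.942100+0.894100+0.867500))/(1+9/800) = 8259/10000 ≈ 0.825900
step 7 [3.5y] zero: DF = P = 8111/10000 ≈ 0.811100
step 8 [4y] bond c/2=1/100: DF=(13387/15625 − 1/100·(0.951800+0.947800+0.942100+0.894100+0.867500+0.825900+0.811100))/(1+1/100) = 1573/2000 ≈ 0.786500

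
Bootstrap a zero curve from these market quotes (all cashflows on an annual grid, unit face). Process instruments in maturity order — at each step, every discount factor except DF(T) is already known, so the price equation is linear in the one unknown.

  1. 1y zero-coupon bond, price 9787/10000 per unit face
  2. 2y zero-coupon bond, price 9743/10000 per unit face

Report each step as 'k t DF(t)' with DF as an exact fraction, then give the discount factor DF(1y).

step 1 [1y] zero: DF = P = 9787/10000 ≈ 0.978700
step 2 [2y] zero: DF = P = 9743/10000 ≈ 0.974300

1 1 9787/10000
2 2 9743/10000
DF(1y) = 9787/10000 ≈ 0.978700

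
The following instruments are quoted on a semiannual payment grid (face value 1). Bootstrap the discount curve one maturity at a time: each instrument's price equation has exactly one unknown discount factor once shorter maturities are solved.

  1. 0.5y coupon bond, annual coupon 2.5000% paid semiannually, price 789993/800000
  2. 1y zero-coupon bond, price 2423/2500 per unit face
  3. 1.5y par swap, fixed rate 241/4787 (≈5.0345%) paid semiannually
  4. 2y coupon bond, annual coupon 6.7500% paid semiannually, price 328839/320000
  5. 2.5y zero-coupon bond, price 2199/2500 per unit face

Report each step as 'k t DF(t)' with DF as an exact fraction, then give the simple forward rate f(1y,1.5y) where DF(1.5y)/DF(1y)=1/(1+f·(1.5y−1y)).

1 1/2 9753/10000
2 1 2423/2500
3 3/2 9277/10000
4 2 9003/10000
5 5/2 2199/2500
f(1y,1.5y) = ((2423/2500)/(9277/10000) − 1)/(1/2) = 830/9277 ≈ 8.9469%

step 1 [0.5y] bond c/2=1/80: DF=(789993/800000 − 1/80·(0))/(1+1/80) = 9753/10000 ≈ 0.975300
step 2 [1y] zero: DF = P = 2423/2500 ≈ 0.969200
step 3 [1.5y] swap r/2=241/9574: DF=(1 − 241/9574·(0.975300+0.969200))/(1+241/9574) = 9277/10000 ≈ 0.927700
step 4 [2y] bond c/2=27/800: DF=(328839/320000 − 27/800·(0.975300+0.969200+0.927700))/(1+27/800) = 9003/10000 ≈ 0.900300
step 5 [2.5y] zero: DF = P = 2199/2500 ≈ 0.879600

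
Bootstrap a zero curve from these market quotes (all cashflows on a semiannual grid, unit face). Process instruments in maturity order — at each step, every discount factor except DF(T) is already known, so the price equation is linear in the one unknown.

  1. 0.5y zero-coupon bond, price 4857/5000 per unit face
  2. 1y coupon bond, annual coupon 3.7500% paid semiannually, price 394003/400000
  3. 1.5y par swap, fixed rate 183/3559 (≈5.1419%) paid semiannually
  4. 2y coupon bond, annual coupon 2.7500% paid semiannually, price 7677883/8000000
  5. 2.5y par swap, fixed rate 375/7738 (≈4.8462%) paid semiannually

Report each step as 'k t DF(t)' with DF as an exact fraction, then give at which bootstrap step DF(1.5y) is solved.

step 1 [0.5y] zero: DF = P = 4857/5000 ≈ 0.971400
step 2 [1y] bond c/2=3/160: DF=(394003/400000 − 3/160·(0.971400))/(1+3/160) = 949/1000 ≈ 0.949000
step 3 [1.5y] swap r/2=183/7118: DF=(1 − 183/7118·(0.971400+0.949000))/(1+183/7118) = 2317/2500 ≈ 0.926800
step 4 [2y] bond c/2=11/800: DF=(7677883/8000000 − 11/800·(0.971400+0.949000+0.926800))/(1+11/800) = 9081/10000 ≈ 0.908100
step 5 [2.5y] swap r/2=375/15476: DF=(1 − 375/15476·(0.971400+0.949000+0.926800+0.908100))/(1+375/15476) = 71/80 ≈ 0.887500

1 1/2 4857/5000
2 1 949/1000
3 3/2 2317/2500
4 2 9081/10000
5 5/2 71/80
DF(1.5y) is solved at step 3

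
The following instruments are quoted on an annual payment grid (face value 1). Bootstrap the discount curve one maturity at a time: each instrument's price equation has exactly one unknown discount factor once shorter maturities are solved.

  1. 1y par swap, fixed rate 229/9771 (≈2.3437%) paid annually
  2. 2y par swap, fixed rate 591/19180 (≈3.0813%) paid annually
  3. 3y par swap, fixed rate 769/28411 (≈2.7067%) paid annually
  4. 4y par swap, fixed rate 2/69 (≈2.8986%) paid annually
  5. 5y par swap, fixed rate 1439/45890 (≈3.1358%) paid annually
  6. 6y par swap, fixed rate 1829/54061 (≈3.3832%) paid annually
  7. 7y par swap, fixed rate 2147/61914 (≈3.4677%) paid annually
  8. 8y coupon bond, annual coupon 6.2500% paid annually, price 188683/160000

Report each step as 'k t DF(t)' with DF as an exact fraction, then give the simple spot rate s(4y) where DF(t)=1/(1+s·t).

1 1 9771/10000
2 2 9409/10000
3 3 9231/10000
4 4 4459/5000
5 5 8561/10000
6 6 8171/10000
7 7 7853/10000
8 8 7457/10000
s(4y) = (1/(4459/5000) − 1)/(4) = 541/17836 ≈ 3.0332%

step 1 [1y] swap r/1=229/9771: DF=(1 − 229/9771·(0))/(1+229/9771) = 9771/10000 ≈ 0.977100
step 2 [2y] swap r/1=591/19180: DF=(1 − 591/19180·(0.977100))/(1+591/19180) = 9409/10000 ≈ 0.940900
step 3 [3y] swap r/1=769/28411: DF=(1 − 769/28411·(0.977100+0.940900))/(1+769/28411) = 9231/10000 ≈ 0.923100
step 4 [4y] swap r/1=2/69: DF=(1 − 2/69·(0.977100+0.940900+0.923100))/(1+2/69) = 4459/5000 ≈ 0.891800
step 5 [5y] swap r/1=1439/45890: DF=(1 − 1439/45890·(0.977100+0.940900+0.923100+0.891800))/(1+1439/45890) = 8561/10000 ≈ 0.856100
step 6 [6y] swap r/1=1829/54061: DF=(1 − 1829/54061·(0.977100+0.940900+0.923100+0.891800+0.856100))/(1+1829/54061) = 8171/10000 ≈ 0.817100
step 7 [7y] swap r/1=2147/61914: DF=(1 − 2147/61914·(0.977100+0.940900+0.923100+0.891800+0.856100+0.817100))/(1+2147/61914) = 7853/10000 ≈ 0.785300
step 8 [8y] bond c/1=1/16: DF=(188683/160000 − 1/16·(0.977100+0.940900+0.923100+0.891800+0.856100+0.817100+0.785300))/(1+1/16) = 7457/10000 ≈ 0.745700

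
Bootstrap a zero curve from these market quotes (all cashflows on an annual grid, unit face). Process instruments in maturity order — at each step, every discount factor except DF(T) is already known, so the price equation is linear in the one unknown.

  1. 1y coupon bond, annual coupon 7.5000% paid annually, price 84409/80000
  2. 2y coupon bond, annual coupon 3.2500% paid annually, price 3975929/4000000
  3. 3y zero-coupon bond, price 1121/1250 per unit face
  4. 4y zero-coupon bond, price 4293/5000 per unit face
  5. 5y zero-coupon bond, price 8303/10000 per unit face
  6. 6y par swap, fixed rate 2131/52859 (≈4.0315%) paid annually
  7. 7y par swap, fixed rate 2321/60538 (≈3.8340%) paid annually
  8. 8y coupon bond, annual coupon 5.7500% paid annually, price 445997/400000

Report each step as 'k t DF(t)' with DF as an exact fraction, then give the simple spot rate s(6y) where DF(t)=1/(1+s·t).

step 1 [1y] bond c/1=3/40: DF=(84409/80000 − 3/40·(0))/(1+3/40) = 1963/2000 ≈ 0.981500
step 2 [2y] bond c/1=13/400: DF=(3975929/4000000 − 13/400·(0.981500))/(1+13/400) = 4659/5000 ≈ 0.931800
step 3 [3y] zero: DF = P = 1121/1250 ≈ 0.896800
step 4 [4y] zero: DF = P = 4293/5000 ≈ 0.858600
step 5 [5y] zero: DF = P = 8303/10000 ≈ 0.830300
step 6 [6y] swap r/1=2131/52859: DF=(1 − 2131/52859·(0.981500+0.931800+0.896800+0.858600+0.830300))/(1+2131/52859) = 7869/10000 ≈ 0.786900
step 7 [7y] swap r/1=2321/60538: DF=(1 − 2321/60538·(0.981500+0.931800+0.896800+0.858600+0.830300+0.786900))/(1+2321/60538) = 7679/10000 ≈ 0.767900
step 8 [8y] bond c/1=23/400: DF=(445997/400000 − 23/400·(0.981500+0.931800+0.896800+0.858600+0.830300+0.786900+0.767900))/(1+23/400) = 1813/2500 ≈ 0.725200

1 1 1963/2000
2 2 4659/5000
3 3 1121/1250
4 4 4293/5000
5 5 8303/10000
6 6 7869/10000
7 7 7679/10000
8 8 1813/2500
s(6y) = (1/(7869/10000) − 1)/(6) = 2131/47214 ≈ 4.5135%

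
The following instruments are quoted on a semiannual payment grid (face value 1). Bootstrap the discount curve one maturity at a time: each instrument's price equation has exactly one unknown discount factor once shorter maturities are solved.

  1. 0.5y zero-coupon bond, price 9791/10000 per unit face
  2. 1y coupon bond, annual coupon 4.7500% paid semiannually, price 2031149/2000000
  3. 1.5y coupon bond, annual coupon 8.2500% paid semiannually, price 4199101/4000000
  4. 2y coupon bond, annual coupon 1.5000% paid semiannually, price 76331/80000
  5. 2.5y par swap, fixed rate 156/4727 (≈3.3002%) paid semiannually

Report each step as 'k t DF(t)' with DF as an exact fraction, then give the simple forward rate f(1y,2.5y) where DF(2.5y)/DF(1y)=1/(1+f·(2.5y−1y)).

step 1 [0.5y] zero: DF = P = 9791/10000 ≈ 0.979100
step 2 [1y] bond c/2=19/800: DF=(2031149/2000000 − 19/800·(0.979100))/(1+19/800) = 9693/10000 ≈ 0.969300
step 3 [1.5y] bond c/2=33/800: DF=(4199101/4000000 − 33/800·(0.979100+0.969300))/(1+33/800) = 931/1000 ≈ 0.931000
step 4 [2y] bond c/2=3/400: DF=(76331/80000 − 3/400·(0.979100+0.969300+0.931000))/(1+3/400) = 1157/1250 ≈ 0.925600
step 5 [2.5y] swap r/2=78/4727: DF=(1 − 78/4727·(0.979100+0.969300+0.931000+0.925600))/(1+78/4727) = 461/500 ≈ 0.922000

1 1/2 9791/10000
2 1 9693/10000
3 3/2 931/1000
4 2 1157/1250
5 5/2 461/500
f(1y,2.5y) = ((9693/10000)/(461/500) − 1)/(3/2) = 473/13830 ≈ 3.4201%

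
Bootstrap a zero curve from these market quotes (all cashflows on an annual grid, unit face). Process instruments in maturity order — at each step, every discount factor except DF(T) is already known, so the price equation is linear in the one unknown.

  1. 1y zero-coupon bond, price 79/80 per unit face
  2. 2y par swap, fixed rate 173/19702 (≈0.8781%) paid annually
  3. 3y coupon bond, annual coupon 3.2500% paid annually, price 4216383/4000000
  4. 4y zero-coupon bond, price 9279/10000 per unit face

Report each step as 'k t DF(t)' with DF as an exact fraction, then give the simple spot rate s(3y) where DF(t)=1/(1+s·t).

step 1 [1y] zero: DF = P = 79/80 ≈ 0.987500
step 2 [2y] swap r/1=173/19702: DF=(1 − 173/19702·(0.987500))/(1+173/19702) = 9827/10000 ≈ 0.982700
step 3 [3y] bond c/1=13/400: DF=(4216383/4000000 − 13/400·(0.987500+0.982700))/(1+13/400) = 9589/10000 ≈ 0.958900
step 4 [4y] zero: DF = P = 9279/10000 ≈ 0.927900

1 1 79/80
2 2 9827/10000
3 3 9589/10000
4 4 9279/10000
s(3y) = (1/(9589/10000) − 1)/(3) = 137/9589 ≈ 1.4287%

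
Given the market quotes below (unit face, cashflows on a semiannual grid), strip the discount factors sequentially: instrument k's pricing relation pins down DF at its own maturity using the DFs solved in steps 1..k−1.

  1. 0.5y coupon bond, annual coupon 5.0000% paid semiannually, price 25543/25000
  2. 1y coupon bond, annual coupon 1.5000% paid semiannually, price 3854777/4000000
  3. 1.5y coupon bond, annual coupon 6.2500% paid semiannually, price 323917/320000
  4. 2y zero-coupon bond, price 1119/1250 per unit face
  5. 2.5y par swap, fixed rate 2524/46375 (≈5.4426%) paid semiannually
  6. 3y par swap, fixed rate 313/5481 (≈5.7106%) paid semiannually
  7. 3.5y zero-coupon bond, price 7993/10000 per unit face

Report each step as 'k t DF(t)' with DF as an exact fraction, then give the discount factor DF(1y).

1 1/2 623/625
2 1 9491/10000
3 3/2 4613/5000
4 2 1119/1250
5 5/2 4369/5000
6 3 1687/2000
7 7/2 7993/10000
DF(1y) = 9491/10000 ≈ 0.949100

step 1 [0.5y] bond c/2=1/40: DF=(25543/25000 − 1/40·(0))/(1+1/40) = 623/625 ≈ 0.996800
step 2 [1y] bond c/2=3/400: DF=(3854777/4000000 − 3/400·(0.996800))/(1+3/400) = 9491/10000 ≈ 0.949100
step 3 [1.5y] bond c/2=1/32: DF=(323917/320000 − 1/32·(0.996800+0.949100))/(1+1/32) = 4613/5000 ≈ 0.922600
step 4 [2y] zero: DF = P = 1119/1250 ≈ 0.895200
step 5 [2.5y] swap r/2=1262/46375: DF=(1 − 1262/46375·(0.996800+0.949100+0.922600+0.895200))/(1+1262/46375) = 4369/5000 ≈ 0.873800
step 6 [3y] swap r/2=313/10962: DF=(1 − 313/10962·(0.996800+0.949100+0.922600+0.895200+0.873800))/(1+313/10962) = 1687/2000 ≈ 0.843500
step 7 [3.5y] zero: DF = P = 7993/10000 ≈ 0.799300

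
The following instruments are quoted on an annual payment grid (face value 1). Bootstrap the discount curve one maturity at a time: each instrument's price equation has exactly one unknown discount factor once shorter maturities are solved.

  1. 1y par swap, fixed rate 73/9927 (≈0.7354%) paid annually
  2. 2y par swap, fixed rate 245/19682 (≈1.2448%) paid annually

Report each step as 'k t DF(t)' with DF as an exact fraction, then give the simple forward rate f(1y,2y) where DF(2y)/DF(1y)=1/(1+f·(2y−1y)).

1 1 9927/10000
2 2 1951/2000
f(1y,2y) = ((9927/10000)/(1951/2000) − 1)/(1) = 172/9755 ≈ 1.7632%

step 1 [1y] swap r/1=73/9927: DF=(1 − 73/9927·(0))/(1+73/9927) = 9927/10000 ≈ 0.992700
step 2 [2y] swap r/1=245/19682: DF=(1 − 245/19682·(0.992700))/(1+245/19682) = 1951/2000 ≈ 0.975500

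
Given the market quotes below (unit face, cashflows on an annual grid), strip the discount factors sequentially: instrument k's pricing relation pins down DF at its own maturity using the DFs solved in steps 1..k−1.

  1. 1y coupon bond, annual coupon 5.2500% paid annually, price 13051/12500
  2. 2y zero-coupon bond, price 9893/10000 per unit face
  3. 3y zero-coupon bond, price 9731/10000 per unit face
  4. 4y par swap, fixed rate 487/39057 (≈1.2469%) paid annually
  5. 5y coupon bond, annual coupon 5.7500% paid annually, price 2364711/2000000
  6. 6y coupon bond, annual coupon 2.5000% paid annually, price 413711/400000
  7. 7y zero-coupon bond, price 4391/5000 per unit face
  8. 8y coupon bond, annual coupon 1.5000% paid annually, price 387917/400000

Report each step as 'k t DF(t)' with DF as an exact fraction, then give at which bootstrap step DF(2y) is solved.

step 1 [1y] bond c/1=21/400: DF=(13051/12500 − 21/400·(0))/(1+21/400) = 124/125 ≈ 0.992000
step 2 [2y] zero: DF = P = 9893/10000 ≈ 0.989300
step 3 [3y] zero: DF = P = 9731/10000 ≈ 0.973100
step 4 [4y] swap r/1=487/39057: DF=(1 − 487/39057·(0.992000+0.989300+0.973100))/(1+487/39057) = 9513/10000 ≈ 0.951300
step 5 [5y] bond c/1=23/400: DF=(2364711/2000000 − 23/400·(0.992000+0.989300+0.973100+0.951300))/(1+23/400) = 9057/10000 ≈ 0.905700
step 6 [6y] bond c/1=1/40: DF=(413711/400000 − 1/40·(0.992000+0.989300+0.973100+0.951300+0.905700))/(1+1/40) = 8917/10000 ≈ 0.891700
step 7 [7y] zero: DF = P = 4391/5000 ≈ 0.878200
step 8 [8y] bond c/1=3/200: DF=(387917/400000 − 3/200·(0.992000+0.989300+0.973100+0.951300+0.905700+0.891700+0.878200))/(1+3/200) = 4291/5000 ≈ 0.858200

1 1 124/125
2 2 9893/10000
3 3 9731/10000
4 4 9513/10000
5 5 9057/10000
6 6 8917/10000
7 7 4391/5000
8 8 4291/5000
DF(2y) is solved at step 2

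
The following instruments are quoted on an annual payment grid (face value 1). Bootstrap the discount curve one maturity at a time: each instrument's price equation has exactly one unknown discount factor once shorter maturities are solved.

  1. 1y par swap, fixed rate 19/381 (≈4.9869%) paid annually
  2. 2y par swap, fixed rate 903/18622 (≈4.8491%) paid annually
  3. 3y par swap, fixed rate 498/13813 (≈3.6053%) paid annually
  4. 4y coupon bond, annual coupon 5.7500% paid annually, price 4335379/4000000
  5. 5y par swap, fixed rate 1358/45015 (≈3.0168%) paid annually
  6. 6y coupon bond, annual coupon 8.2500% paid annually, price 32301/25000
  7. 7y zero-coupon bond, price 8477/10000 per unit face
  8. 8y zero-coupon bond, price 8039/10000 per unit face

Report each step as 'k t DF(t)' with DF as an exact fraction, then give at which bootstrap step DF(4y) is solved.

1 1 381/400
2 2 9097/10000
3 3 2251/2500
4 4 8747/10000
5 5 4321/5000
6 6 1701/2000
7 7 8477/10000
8 8 8039/10000
DF(4y) is solved at step 4

step 1 [1y] swap r/1=19/381: DF=(1 − 19/381·(0))/(1+19/381) = 381/400 ≈ 0.952500
step 2 [2y] swap r/1=903/18622: DF=(1 − 903/18622·(0.952500))/(1+903/18622) = 9097/10000 ≈ 0.909700
step 3 [3y] swap r/1=498/13813: DF=(1 − 498/13813·(0.952500+0.909700))/(1+498/13813) = 2251/2500 ≈ 0.900400
step 4 [4y] bond c/1=23/400: DF=(4335379/4000000 − 23/400·(0.952500+0.909700+0.900400))/(1+23/400) = 8747/10000 ≈ 0.874700
step 5 [5y] swap r/1=1358/45015: DF=(1 − 1358/45015·(0.952500+0.909700+0.900400+0.874700))/(1+1358/45015) = 4321/5000 ≈ 0.864200
step 6 [6y] bond c/1=33/400: DF=(32301/25000 − 33/400·(0.952500+0.909700+0.900400+0.874700+0.864200))/(1+33/400) = 1701/2000 ≈ 0.850500
step 7 [7y] zero: DF = P = 8477/10000 ≈ 0.847700
step 8 [8y] zero: DF = P = 8039/10000 ≈ 0.803900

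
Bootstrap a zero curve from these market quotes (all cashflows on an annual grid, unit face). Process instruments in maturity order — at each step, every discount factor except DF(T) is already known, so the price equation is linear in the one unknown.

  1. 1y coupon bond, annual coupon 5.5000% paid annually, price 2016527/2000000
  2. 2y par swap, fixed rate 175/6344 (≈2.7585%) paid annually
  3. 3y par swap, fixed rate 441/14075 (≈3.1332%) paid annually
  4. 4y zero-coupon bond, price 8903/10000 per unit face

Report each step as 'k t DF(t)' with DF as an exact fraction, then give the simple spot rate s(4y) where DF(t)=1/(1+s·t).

step 1 [1y] bond c/1=11/200: DF=(2016527/2000000 − 11/200·(0))/(1+11/200) = 9557/10000 ≈ 0.955700
step 2 [2y] swap r/1=175/6344: DF=(1 − 175/6344·(0.955700))/(1+175/6344) = 379/400 ≈ 0.947500
step 3 [3y] swap r/1=441/14075: DF=(1 − 441/14075·(0.955700+0.947500))/(1+441/14075) = 4559/5000 ≈ 0.911800
step 4 [4y] zero: DF = P = 8903/10000 ≈ 0.890300

1 1 9557/10000
2 2 379/400
3 3 4559/5000
4 4 8903/10000
s(4y) = (1/(8903/10000) − 1)/(4) = 1097/35612 ≈ 3.0804%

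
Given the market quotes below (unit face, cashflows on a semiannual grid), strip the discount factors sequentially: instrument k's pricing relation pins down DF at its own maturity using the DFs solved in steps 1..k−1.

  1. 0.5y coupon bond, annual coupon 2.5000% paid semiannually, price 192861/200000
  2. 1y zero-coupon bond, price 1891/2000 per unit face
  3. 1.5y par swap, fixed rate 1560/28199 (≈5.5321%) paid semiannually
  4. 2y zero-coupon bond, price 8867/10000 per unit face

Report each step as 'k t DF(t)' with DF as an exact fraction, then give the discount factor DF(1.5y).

1 1/2 2381/2500
2 1 1891/2000
3 3/2 461/500
4 2 8867/10000
DF(1.5y) = 461/500 ≈ 0.922000

step 1 [0.5y] bond c/2=1/80: DF=(192861/200000 − 1/80·(0))/(1+1/80) = 2381/2500 ≈ 0.952400
step 2 [1y] zero: DF = P = 1891/2000 ≈ 0.945500
step 3 [1.5y] swap r/2=780/28199: DF=(1 − 780/28199·(0.952400+0.945500))/(1+780/28199) = 461/500 ≈ 0.922000
step 4 [2y] zero: DF = P = 8867/10000 ≈ 0.886700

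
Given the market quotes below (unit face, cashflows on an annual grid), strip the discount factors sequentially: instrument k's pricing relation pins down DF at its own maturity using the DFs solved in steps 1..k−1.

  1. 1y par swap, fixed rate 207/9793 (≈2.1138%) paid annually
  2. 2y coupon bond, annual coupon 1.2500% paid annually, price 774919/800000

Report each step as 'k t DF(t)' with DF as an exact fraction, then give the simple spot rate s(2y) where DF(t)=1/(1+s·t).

step 1 [1y] swap r/1=207/9793: DF=(1 − 207/9793·(0))/(1+207/9793) = 9793/10000 ≈ 0.979300
step 2 [2y] bond c/1=1/80: DF=(774919/800000 − 1/80·(0.979300))/(1+1/80) = 4723/5000 ≈ 0.944600

1 1 9793/10000
2 2 4723/5000
s(2y) = (1/(4723/5000) − 1)/(2) = 277/9446 ≈ 2.9325%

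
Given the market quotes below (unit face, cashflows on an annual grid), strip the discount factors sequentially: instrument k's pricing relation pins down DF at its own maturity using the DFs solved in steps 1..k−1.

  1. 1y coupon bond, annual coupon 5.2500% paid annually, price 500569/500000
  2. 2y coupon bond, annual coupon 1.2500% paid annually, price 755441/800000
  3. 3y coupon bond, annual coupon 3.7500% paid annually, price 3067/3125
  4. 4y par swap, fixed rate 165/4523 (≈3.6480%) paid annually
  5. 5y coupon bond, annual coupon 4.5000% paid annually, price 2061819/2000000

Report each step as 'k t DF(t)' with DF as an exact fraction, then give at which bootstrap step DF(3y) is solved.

step 1 [1y] bond c/1=21/400: DF=(500569/500000 − 21/400·(0))/(1+21/400) = 1189/1250 ≈ 0.951200
step 2 [2y] bond c/1=1/80: DF=(755441/800000 − 1/80·(0.951200))/(1+1/80) = 9209/10000 ≈ 0.920900
step 3 [3y] bond c/1=3/80: DF=(3067/3125 − 3/80·(0.951200+0.920900))/(1+3/80) = 8783/10000 ≈ 0.878300
step 4 [4y] swap r/1=165/4523: DF=(1 − 165/4523·(0.951200+0.920900+0.878300))/(1+165/4523) = 217/250 ≈ 0.868000
step 5 [5y] bond c/1=9/200: DF=(2061819/2000000 − 9/200·(0.951200+0.920900+0.878300+0.868000))/(1+9/200) = 8307/10000 ≈ 0.830700

1 1 1189/1250
2 2 9209/10000
3 3 8783/10000
4 4 217/250
5 5 8307/10000
DF(3y) is solved at step 3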